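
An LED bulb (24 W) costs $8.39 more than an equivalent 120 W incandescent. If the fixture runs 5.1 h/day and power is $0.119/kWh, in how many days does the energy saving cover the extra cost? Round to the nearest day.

Power saved = 120 − 24 = 96 W
Daily energy saved = 96 W × 5.1 h = 489.6 Wh = 0.4896 kWh
Daily savings = 0.4896 × $0.119 = $0.0583
Payback = $8.39 / $0.0583 per day = 144 days

144 days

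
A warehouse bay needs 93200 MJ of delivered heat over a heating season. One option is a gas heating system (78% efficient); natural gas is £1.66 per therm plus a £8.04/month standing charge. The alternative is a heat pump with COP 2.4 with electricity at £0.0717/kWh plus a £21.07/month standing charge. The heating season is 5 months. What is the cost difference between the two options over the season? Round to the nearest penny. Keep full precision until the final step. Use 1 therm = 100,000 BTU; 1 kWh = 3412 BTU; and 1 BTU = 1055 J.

£1041.43

Heat load = 93200 MJ = 93,200,000,000 J / 1055 = 88,341,232 BTU
Gas: input = 88,341,232 / 0.78 = 113,257,990 BTU = 1,133 therm → 1,133 × £1.66 = £1,880.08; + 5 × £8.04 standing = £1,920.28
Heat pump: 88,341,232 BTU / 3412 = 25,890 kWh heat; / 2.4 = 10,790 kWh in → × £0.0717 = £773.50; + 5 × £21.07 standing = £878.85
Difference = |£1,920.28 − £878.85| = £1,041.43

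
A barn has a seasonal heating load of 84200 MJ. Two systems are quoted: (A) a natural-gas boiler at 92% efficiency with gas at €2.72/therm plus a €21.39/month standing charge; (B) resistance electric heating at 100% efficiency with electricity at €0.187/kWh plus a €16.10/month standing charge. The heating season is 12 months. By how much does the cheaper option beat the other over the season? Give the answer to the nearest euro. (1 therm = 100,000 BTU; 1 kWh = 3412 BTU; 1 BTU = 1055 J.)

€1951

Heat load = 84200 MJ = 84,200,000,000 J / 1055 = 79,810,427 BTU
Gas: input = 79,810,427 / 0.920 = 86,750,464 BTU = 867.5 therm → 867.5 × €2.72 = €2,359.61; + 12 × €21.39 standing = €2,616.29
Electric: 79,810,427 BTU / 3412 = 23,390 kWh → × €0.187 = €4,374.14; + 12 × €16.10 standing = €4,567.34
Difference = |€2,616.29 − €4,567.34| = €1,951.04 ≈ €1951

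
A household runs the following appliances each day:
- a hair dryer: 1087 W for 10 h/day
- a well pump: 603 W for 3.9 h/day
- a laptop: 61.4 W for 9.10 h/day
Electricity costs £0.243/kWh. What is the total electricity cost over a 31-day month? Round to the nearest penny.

£103.81

hair dryer: 1087 W × 10 h × 31 d = 336,970 Wh = 337 kWh
well pump: 603 W × 3.9 h × 31 d = 72,903 Wh = 72.9 kWh
laptop: 61.4 W × 9.10 h × 31 d = 17,321 Wh = 17.32 kWh
Total energy = 337 + 72.9 + 17.32 = 427.2 kWh
Cost = 427.2 kWh × £0.243 = £103.81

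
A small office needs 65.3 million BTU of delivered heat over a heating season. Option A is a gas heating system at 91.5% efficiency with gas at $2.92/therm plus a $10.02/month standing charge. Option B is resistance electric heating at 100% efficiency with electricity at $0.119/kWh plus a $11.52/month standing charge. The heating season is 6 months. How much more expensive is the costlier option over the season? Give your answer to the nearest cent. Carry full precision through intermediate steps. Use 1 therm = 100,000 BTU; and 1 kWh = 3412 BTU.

Heat load = 65.3 × 10⁶ BTU = 65,300,000 BTU
Gas: input = 65,300,000 / 0.915 = 71,366,120 BTU = 713.7 therm → 713.7 × $2.92 = $2,083.89; + 6 × $10.02 standing = $2,144.01
Electric: 65,300,000 BTU / 3412 = 19,140 kWh → × $0.119 = $2,277.46; + 6 × $11.52 standing = $2,346.58
Difference = |$2,144.01 − $2,346.58| = $202.57

$202.57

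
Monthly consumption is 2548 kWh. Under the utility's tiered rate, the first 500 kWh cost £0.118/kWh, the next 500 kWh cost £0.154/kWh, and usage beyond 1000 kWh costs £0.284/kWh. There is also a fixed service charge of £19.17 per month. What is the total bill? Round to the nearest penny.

£594.80

First 500 kWh × £0.118 = £59.00
Next 500 kWh × £0.154 = £77.00
Remaining 1548 kWh × £0.284 = £439.63
Energy charge = £575.63; + service £19.17 = £594.80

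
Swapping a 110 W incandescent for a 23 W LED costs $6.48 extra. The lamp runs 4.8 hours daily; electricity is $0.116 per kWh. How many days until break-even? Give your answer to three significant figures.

Power saved = 110 − 23 = 87 W
Daily energy saved = 87 W × 4.8 h = 417.6 Wh = 0.4176 kWh
Daily savings = 0.4176 × $0.116 = $0.0484
Payback = $6.48 / $0.0484 per day = 133.8 days

134 days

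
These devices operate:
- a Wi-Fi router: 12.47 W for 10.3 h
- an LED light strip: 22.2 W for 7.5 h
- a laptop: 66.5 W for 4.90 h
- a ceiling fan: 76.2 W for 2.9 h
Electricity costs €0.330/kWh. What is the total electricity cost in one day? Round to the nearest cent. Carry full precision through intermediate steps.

€0.28

Wi-Fi router: 12.47 W × 10.3 h = 128 Wh = 0.1284 kWh
LED light strip: 22.2 W × 7.5 h = 166 Wh = 0.1665 kWh
laptop: 66.5 W × 4.90 h = 326 Wh = 0.3259 kWh
ceiling fan: 76.2 W × 2.9 h = 221 Wh = 0.221 kWh
Total energy = 0.1284 + 0.1665 + 0.3259 + 0.221 = 0.8418 kWh
Cost = 0.8418 kWh × €0.330 = €0.28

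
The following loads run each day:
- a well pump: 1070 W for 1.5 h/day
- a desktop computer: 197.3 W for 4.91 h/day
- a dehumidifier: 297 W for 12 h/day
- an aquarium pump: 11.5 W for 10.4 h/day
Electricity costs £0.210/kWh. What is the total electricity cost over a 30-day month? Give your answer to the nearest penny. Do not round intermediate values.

well pump: 1070 W × 1.5 h × 30 d = 48,150 Wh = 48.15 kWh
desktop computer: 197.3 W × 4.91 h × 30 d = 29,062 Wh = 29.06 kWh
dehumidifier: 297 W × 12 h × 30 d = 106,920 Wh = 106.9 kWh
aquarium pump: 11.5 W × 10.4 h × 30 d = 3,588 Wh = 3.588 kWh
Total energy = 48.15 + 29.06 + 106.9 + 3.588 = 187.7 kWh
Cost = 187.7 kWh × £0.210 = £39.42

£39.42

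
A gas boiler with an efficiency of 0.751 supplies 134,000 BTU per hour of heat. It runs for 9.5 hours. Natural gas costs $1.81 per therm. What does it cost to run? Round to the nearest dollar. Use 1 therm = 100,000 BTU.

Heat delivered = 134,000 BTU/h × 9.5 h = 1,273,000 BTU
Gas input = 1,273,000 / 0.751 = 1,695,073 BTU
= 1,695,073 / 100,000 = 16.95 therm
Cost = 16.95 × $1.81/therm = $30.68 ≈ $31

$31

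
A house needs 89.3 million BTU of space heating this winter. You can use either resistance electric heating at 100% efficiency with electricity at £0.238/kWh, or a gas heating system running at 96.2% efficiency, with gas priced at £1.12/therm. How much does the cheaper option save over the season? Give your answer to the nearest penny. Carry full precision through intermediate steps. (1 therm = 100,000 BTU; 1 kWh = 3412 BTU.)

£5189.35

Heat load = 89.3 × 10⁶ BTU = 89,300,000 BTU
Gas: input = 89,300,000 / 0.962 = 92,827,443 BTU = 928.3 therm → 928.3 × £1.12 = £1,039.67
Electric: 89,300,000 BTU / 3412 = 26,170 kWh → × £0.238 = £6,229.02
Difference = |£1,039.67 − £6,229.02| = £5,189.35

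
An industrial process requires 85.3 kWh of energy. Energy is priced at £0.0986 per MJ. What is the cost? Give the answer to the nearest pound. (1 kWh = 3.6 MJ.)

85.3 kWh × (3.6 MJ/kWh) = 307.1 MJ
Cost = 307.1 MJ × £0.0986/MJ = £30.28 ≈ £30

£30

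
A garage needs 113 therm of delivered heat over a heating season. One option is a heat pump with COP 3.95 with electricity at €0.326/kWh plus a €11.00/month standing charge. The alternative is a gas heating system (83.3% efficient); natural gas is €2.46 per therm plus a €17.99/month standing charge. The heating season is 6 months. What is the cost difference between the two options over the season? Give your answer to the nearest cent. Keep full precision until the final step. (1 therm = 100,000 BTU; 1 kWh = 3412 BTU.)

€102.32

Heat load = 113 therm × 100,000 = 11,300,000 BTU
Gas: input = 11,300,000 / 0.833 = 13,565,426 BTU = 135.7 therm → 135.7 × €2.46 = €333.71; + 6 × €17.99 standing = €441.65
Heat pump: 11,300,000 BTU / 3412 = 3,312 kWh heat; / 3.95 = 838.4 kWh in → × €0.326 = €273.33; + 6 × €11.00 standing = €339.33
Difference = |€441.65 − €339.33| = €102.32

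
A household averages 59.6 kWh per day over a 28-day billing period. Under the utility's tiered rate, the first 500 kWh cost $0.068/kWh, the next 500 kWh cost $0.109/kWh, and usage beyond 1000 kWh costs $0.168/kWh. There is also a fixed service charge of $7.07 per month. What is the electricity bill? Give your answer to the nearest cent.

Usage = 59.6 kWh/day × 28 days = 1668.8 kWh
First 500 kWh × $0.068 = $34.00
Next 500 kWh × $0.109 = $54.50
Remaining 668.8 kWh × $0.168 = $112.36
Energy charge = $200.86; + service $7.07 = $207.93

$207.93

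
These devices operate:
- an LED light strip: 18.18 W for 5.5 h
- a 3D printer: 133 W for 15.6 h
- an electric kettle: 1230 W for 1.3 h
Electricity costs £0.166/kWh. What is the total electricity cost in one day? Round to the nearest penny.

£0.63

LED light strip: 18.18 W × 5.5 h = 100 Wh = 0.09999 kWh
3D printer: 133 W × 15.6 h = 2,075 Wh = 2.075 kWh
electric kettle: 1230 W × 1.3 h = 1,599 Wh = 1.599 kWh
Total energy = 0.09999 + 2.075 + 1.599 = 3.774 kWh
Cost = 3.774 kWh × £0.166 = £0.63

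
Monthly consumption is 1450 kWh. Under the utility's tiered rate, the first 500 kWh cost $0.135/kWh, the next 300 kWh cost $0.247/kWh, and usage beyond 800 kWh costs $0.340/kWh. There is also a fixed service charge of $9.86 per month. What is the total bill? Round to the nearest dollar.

$372

First 500 kWh × $0.135 = $67.50
Next 300 kWh × $0.247 = $74.10
Remaining 650 kWh × $0.340 = $221.00
Energy charge = $362.60; + service $9.86 = $372.46 ≈ $372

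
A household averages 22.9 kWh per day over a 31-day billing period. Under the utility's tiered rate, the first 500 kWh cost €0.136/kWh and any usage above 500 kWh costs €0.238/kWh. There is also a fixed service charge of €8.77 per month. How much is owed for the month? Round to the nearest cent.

Usage = 22.9 kWh/day × 31 days = 709.9 kWh
First 500 kWh × €0.136 = €68.00
Remaining 209.9 kWh × €0.238 = €49.96
Energy charge = €117.96; + service €8.77 = €126.73

€126.73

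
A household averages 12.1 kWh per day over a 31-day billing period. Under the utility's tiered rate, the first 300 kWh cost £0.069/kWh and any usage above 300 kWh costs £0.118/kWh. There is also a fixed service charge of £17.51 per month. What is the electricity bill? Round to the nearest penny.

£47.07

Usage = 12.1 kWh/day × 31 days = 375.1 kWh
First 300 kWh × £0.069 = £20.70
Remaining 75.1 kWh × £0.118 = £8.86
Energy charge = £29.56; + service £17.51 = £47.07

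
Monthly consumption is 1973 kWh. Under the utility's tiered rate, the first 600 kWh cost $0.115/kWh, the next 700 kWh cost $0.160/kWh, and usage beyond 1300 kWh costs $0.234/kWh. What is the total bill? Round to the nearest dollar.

First 600 kWh × $0.115 = $69.00
Next 700 kWh × $0.160 = $112.00
Remaining 673 kWh × $0.234 = $157.48
Total = $338.48 ≈ $338

$338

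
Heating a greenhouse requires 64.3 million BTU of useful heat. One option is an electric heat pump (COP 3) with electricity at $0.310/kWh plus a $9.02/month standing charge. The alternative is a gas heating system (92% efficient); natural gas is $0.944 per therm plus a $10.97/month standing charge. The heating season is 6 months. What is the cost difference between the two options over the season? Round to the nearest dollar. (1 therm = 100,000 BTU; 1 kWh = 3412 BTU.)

$1276

Heat load = 64.3 × 10⁶ BTU = 64,300,000 BTU
Gas: input = 64,300,000 / 0.92 = 69,891,304 BTU = 698.9 therm → 698.9 × $0.944 = $659.77; + 6 × $10.97 standing = $725.59
Heat pump: 64,300,000 BTU / 3412 = 18,850 kWh heat; / 3 = 6,282 kWh in → × $0.310 = $1,947.34; + 6 × $9.02 standing = $2,001.46
Difference = |$725.59 − $2,001.46| = $1,275.87 ≈ $1276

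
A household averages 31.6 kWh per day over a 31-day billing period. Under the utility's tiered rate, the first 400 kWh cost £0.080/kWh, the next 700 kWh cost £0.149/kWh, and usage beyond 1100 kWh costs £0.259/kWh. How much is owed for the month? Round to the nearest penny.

Usage = 31.6 kWh/day × 31 days = 979.6 kWh
First 400 kWh × £0.080 = £32.00
Next 579.6 kWh × £0.149 = £86.36
Remaining tier: 0 kWh (not reached)
Total = £118.36

£118.36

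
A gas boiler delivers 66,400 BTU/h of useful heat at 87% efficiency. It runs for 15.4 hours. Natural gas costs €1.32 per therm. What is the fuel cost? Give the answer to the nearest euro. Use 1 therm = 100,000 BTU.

Heat delivered = 66,400 BTU/h × 15.4 h = 1,022,560 BTU
Gas input = 1,022,560 / 0.87 = 1,175,356 BTU
= 1,175,356 / 100,000 = 11.75 therm
Cost = 11.75 × €1.32/therm = €15.51 ≈ €16

€16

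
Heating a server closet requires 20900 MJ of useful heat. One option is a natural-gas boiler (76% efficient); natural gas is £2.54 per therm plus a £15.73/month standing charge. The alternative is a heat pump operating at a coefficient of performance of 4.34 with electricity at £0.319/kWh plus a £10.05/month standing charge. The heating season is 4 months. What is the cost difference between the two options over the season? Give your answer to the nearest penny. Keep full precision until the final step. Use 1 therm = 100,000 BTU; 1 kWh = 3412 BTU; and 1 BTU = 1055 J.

£258.04

Heat load = 20900 MJ = 20,900,000,000 J / 1055 = 19,810,427 BTU
Gas: input = 19,810,427 / 0.760 = 26,066,351 BTU = 260.7 therm → 260.7 × £2.54 = £662.09; + 4 × £15.73 standing = £725.01
Heat pump: 19,810,427 BTU / 3412 = 5,806 kWh heat; / 4.34 = 1,338 kWh in → × £0.319 = £426.76; + 4 × £10.05 standing = £466.96
Difference = |£725.01 − £466.96| = £258.04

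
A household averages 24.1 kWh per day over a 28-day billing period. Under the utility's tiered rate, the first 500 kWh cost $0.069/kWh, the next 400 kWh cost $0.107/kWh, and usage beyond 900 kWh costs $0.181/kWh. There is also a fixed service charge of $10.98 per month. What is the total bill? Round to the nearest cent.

Usage = 24.1 kWh/day × 28 days = 674.8 kWh
First 500 kWh × $0.069 = $34.50
Next 174.8 kWh × $0.107 = $18.70
Remaining tier: 0 kWh (not reached)
Energy charge = $53.20; + service $10.98 = $64.18

$64.18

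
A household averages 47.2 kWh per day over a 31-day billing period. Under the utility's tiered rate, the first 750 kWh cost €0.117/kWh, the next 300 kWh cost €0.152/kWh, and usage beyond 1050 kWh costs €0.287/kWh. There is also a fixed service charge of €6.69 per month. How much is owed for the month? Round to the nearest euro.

€259

Usage = 47.2 kWh/day × 31 days = 1463.2 kWh
First 750 kWh × €0.117 = €87.75
Next 300 kWh × €0.152 = €45.60
Remaining 413.2 kWh × €0.287 = €118.59
Energy charge = €251.94; + service €6.69 = €258.63 ≈ €259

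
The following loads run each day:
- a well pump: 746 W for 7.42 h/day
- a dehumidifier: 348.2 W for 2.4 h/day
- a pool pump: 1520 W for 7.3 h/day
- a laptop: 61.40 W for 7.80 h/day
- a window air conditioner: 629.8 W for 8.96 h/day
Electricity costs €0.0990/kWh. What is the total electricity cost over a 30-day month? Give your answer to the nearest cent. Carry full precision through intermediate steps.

€70.06

well pump: 746 W × 7.42 h × 30 d = 166,060 Wh = 166.1 kWh
dehumidifier: 348.2 W × 2.4 h × 30 d = 25,070 Wh = 25.07 kWh
pool pump: 1520 W × 7.3 h × 30 d = 332,880 Wh = 332.9 kWh
laptop: 61.40 W × 7.80 h × 30 d = 14,368 Wh = 14.37 kWh
window air conditioner: 629.8 W × 8.96 h × 30 d = 169,290 Wh = 169.3 kWh
Total energy = 166.1 + 25.07 + 332.9 + 14.37 + 169.3 = 707.7 kWh
Cost = 707.7 kWh × €0.0990 = €70.06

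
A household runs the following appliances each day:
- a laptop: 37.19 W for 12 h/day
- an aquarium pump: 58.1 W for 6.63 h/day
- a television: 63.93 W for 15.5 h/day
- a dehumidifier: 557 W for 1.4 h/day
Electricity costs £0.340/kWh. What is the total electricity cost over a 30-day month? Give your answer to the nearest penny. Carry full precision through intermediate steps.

£26.54

laptop: 37.19 W × 12 h × 30 d = 13,388 Wh = 13.39 kWh
aquarium pump: 58.1 W × 6.63 h × 30 d = 11,556 Wh = 11.56 kWh
television: 63.93 W × 15.5 h × 30 d = 29,727 Wh = 29.73 kWh
dehumidifier: 557 W × 1.4 h × 30 d = 23,394 Wh = 23.39 kWh
Total energy = 13.39 + 11.56 + 29.73 + 23.39 = 78.07 kWh
Cost = 78.07 kWh × £0.340 = £26.54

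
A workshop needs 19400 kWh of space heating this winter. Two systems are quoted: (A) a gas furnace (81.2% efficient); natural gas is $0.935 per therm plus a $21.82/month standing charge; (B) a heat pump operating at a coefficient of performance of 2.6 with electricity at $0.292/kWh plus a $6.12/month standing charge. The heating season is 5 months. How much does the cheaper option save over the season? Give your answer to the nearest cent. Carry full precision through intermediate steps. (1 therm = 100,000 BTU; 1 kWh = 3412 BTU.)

$1338.07

Heat load = 19400 kWh × 3412 = 66,192,800 BTU
Gas: input = 66,192,800 / 0.812 = 81,518,227 BTU = 815.2 therm → 815.2 × $0.935 = $762.20; + 5 × $21.82 standing = $871.30
Heat pump: 66,192,800 BTU / 3412 = 19,400 kWh heat; / 2.6 = 7,462 kWh in → × $0.292 = $2,178.77; + 5 × $6.12 standing = $2,209.37
Difference = |$871.30 − $2,209.37| = $1,338.07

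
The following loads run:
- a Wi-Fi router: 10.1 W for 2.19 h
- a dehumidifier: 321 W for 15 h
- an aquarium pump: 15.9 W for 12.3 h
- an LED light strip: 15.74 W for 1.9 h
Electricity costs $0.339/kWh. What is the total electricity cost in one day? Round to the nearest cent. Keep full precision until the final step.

Wi-Fi router: 10.1 W × 2.19 h = 22 Wh = 0.02212 kWh
dehumidifier: 321 W × 15 h = 4,815 Wh = 4.815 kWh
aquarium pump: 15.9 W × 12.3 h = 196 Wh = 0.1956 kWh
LED light strip: 15.74 W × 1.9 h = 30 Wh = 0.02991 kWh
Total energy = 0.02212 + 4.815 + 0.1956 + 0.02991 = 5.063 kWh
Cost = 5.063 kWh × $0.339 = $1.72

$1.72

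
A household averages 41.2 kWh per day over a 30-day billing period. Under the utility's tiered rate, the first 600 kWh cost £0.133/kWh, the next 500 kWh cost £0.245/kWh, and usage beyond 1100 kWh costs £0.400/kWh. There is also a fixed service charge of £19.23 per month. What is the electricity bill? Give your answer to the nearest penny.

Usage = 41.2 kWh/day × 30 days = 1236 kWh
First 600 kWh × £0.133 = £79.80
Next 500 kWh × £0.245 = £122.50
Remaining 136 kWh × £0.400 = £54.40
Energy charge = £256.70; + service £19.23 = £275.93

£275.93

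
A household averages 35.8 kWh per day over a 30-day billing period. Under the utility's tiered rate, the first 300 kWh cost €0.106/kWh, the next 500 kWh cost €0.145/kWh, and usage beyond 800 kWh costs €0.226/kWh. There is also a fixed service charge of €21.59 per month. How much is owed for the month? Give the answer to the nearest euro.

Usage = 35.8 kWh/day × 30 days = 1074 kWh
First 300 kWh × €0.106 = €31.80
Next 500 kWh × €0.145 = €72.50
Remaining 274 kWh × €0.226 = €61.92
Energy charge = €166.22; + service €21.59 = €187.81 ≈ €188

€188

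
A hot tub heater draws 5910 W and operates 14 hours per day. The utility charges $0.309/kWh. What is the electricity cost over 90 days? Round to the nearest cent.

Energy = 5910 W × 14 h/day × 90 days = 7,446,600 Wh = 7,447 kWh
Cost = 7,447 kWh × $0.309/kWh = $2,301.00

$2301.00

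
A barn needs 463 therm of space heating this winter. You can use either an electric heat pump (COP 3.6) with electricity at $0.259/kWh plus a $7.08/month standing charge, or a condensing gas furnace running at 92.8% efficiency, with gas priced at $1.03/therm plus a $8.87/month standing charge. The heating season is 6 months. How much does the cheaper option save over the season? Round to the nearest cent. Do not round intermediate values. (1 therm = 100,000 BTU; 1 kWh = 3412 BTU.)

$451.64

Heat load = 463 therm × 100,000 = 46,300,000 BTU
Gas: input = 46,300,000 / 0.928 = 49,892,241 BTU = 498.9 therm → 498.9 × $1.03 = $513.89; + 6 × $8.87 standing = $567.11
Heat pump: 46,300,000 BTU / 3412 = 13,570 kWh heat; / 3.6 = 3,769 kWh in → × $0.259 = $976.27; + 6 × $7.08 standing = $1,018.75
Difference = |$567.11 − $1,018.75| = $451.64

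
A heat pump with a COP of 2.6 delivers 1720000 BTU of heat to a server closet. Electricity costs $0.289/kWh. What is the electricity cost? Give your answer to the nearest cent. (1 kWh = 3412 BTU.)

Heat delivered = 1,720,000 BTU / 3412 = 504.1 kWh
Electrical input = 504.1 kWh / 2.6 = 193.9 kWh
Cost = 193.9 × $0.289/kWh = $56.03

$56.03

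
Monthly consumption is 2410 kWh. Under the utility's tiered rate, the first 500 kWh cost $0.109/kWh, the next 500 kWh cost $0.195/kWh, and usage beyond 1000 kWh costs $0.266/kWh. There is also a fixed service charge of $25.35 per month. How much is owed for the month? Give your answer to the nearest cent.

First 500 kWh × $0.109 = $54.50
Next 500 kWh × $0.195 = $97.50
Remaining 1410 kWh × $0.266 = $375.06
Energy charge = $527.06; + service $25.35 = $552.41

$552.41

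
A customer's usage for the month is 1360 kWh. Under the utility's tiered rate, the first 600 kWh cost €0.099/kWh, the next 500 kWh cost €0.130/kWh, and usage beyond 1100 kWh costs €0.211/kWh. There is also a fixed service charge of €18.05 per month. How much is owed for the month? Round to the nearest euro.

First 600 kWh × €0.099 = €59.40
Next 500 kWh × €0.130 = €65.00
Remaining 260 kWh × €0.211 = €54.86
Energy charge = €179.26; + service €18.05 = €197.31 ≈ €197

€197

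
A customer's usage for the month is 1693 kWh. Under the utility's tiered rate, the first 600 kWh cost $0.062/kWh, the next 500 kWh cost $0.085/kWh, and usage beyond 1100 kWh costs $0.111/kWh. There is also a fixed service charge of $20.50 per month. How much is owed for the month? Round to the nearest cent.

$166.02

First 600 kWh × $0.062 = $37.20
Next 500 kWh × $0.085 = $42.50
Remaining 593 kWh × $0.111 = $65.82
Energy charge = $145.52; + service $20.50 = $166.02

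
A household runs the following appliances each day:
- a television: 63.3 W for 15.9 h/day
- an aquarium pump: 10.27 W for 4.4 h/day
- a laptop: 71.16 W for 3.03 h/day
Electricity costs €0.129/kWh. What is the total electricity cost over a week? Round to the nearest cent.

€1.14

television: 63.3 W × 15.9 h × 7 d = 7,045 Wh = 7.045 kWh
aquarium pump: 10.27 W × 4.4 h × 7 d = 316 Wh = 0.3163 kWh
laptop: 71.16 W × 3.03 h × 7 d = 1,509 Wh = 1.509 kWh
Total energy = 7.045 + 0.3163 + 1.509 = 8.871 kWh
Cost = 8.871 kWh × €0.129 = €1.14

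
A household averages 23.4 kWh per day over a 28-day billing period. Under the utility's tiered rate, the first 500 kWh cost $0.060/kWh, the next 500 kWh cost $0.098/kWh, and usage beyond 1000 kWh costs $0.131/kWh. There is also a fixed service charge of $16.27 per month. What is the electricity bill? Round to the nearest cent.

Usage = 23.4 kWh/day × 28 days = 655.2 kWh
First 500 kWh × $0.060 = $30.00
Next 155.2 kWh × $0.098 = $15.21
Remaining tier: 0 kWh (not reached)
Energy charge = $45.21; + service $16.27 = $61.48

$61.48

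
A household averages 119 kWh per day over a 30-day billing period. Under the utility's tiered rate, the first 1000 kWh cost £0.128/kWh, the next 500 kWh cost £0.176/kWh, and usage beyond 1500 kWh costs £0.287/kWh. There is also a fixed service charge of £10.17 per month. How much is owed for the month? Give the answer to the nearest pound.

£820

Usage = 119 kWh/day × 30 days = 3570 kWh
First 1000 kWh × £0.128 = £128.00
Next 500 kWh × £0.176 = £88.00
Remaining 2070 kWh × £0.287 = £594.09
Energy charge = £810.09; + service £10.17 = £820.26 ≈ £820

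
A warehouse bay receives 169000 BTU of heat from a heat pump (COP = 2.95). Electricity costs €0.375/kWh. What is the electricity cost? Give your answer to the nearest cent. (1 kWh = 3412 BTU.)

Heat delivered = 169,000 BTU / 3412 = 49.53 kWh
Electrical input = 49.53 kWh / 2.95 = 16.79 kWh
Cost = 16.79 × €0.375/kWh = €6.30

€6.30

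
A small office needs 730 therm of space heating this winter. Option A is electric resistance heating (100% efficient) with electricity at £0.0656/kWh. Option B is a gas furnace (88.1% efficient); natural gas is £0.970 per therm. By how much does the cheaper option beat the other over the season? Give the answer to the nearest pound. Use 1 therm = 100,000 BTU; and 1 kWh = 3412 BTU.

Heat load = 730 therm × 100,000 = 73,000,000 BTU
Gas: input = 73,000,000 / 0.881 = 82,860,386 BTU = 828.6 therm → 828.6 × £0.970 = £803.75
Electric: 73,000,000 BTU / 3412 = 21,400 kWh → × £0.0656 = £1,403.52
Difference = |£803.75 − £1,403.52| = £599.77 ≈ £600

£600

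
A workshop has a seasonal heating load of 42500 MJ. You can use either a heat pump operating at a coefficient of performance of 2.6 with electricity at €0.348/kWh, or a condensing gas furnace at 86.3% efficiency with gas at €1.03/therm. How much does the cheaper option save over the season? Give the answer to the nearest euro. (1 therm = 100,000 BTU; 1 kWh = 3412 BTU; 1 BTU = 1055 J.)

Heat load = 42500 MJ = 42,500,000,000 J / 1055 = 40,284,360 BTU
Gas: input = 40,284,360 / 0.863 = 46,679,444 BTU = 466.8 therm → 466.8 × €1.03 = €480.80
Heat pump: 40,284,360 BTU / 3412 = 11,810 kWh heat; / 2.6 = 4,541 kWh in → × €0.348 = €1,580.28
Difference = |€480.80 − €1,580.28| = €1,099.48 ≈ €1099

€1099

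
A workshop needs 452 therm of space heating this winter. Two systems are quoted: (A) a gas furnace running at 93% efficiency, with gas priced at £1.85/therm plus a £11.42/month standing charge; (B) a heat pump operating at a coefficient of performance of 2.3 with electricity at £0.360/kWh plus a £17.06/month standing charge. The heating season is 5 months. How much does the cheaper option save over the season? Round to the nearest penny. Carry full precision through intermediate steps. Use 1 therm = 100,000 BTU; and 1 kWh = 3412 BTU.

£1202.56

Heat load = 452 therm × 100,000 = 45,200,000 BTU
Gas: input = 45,200,000 / 0.930 = 48,602,151 BTU = 486 therm → 486 × £1.85 = £899.14; + 5 × £11.42 standing = £956.24
Heat pump: 45,200,000 BTU / 3412 = 13,250 kWh heat; / 2.3 = 5,760 kWh in → × £0.360 = £2,073.50; + 5 × £17.06 standing = £2,158.80
Difference = |£956.24 − £2,158.80| = £1,202.56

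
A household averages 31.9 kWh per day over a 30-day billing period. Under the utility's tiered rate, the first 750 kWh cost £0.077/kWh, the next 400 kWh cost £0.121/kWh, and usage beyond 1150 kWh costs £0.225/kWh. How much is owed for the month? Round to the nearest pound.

Usage = 31.9 kWh/day × 30 days = 957 kWh
First 750 kWh × £0.077 = £57.75
Next 207 kWh × £0.121 = £25.05
Remaining tier: 0 kWh (not reached)
Total = £82.80 ≈ £83

£83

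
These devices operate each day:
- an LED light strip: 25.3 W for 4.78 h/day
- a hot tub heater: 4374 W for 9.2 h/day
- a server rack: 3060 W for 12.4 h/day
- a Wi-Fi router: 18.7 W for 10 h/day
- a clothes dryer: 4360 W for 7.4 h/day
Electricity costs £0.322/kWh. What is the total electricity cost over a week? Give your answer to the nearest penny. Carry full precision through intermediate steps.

£249.65

LED light strip: 25.3 W × 4.78 h × 7 d = 847 Wh = 0.8465 kWh
hot tub heater: 4374 W × 9.2 h × 7 d = 281,686 Wh = 281.7 kWh
server rack: 3060 W × 12.4 h × 7 d = 265,608 Wh = 265.6 kWh
Wi-Fi router: 18.7 W × 10 h × 7 d = 1,309 Wh = 1.309 kWh
clothes dryer: 4360 W × 7.4 h × 7 d = 225,848 Wh = 225.8 kWh
Total energy = 0.8465 + 281.7 + 265.6 + 1.309 + 225.8 = 775.3 kWh
Cost = 775.3 kWh × £0.322 = £249.65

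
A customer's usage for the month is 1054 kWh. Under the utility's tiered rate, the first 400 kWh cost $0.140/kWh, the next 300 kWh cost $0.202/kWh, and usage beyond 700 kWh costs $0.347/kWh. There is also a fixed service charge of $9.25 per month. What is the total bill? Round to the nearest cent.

$248.69

First 400 kWh × $0.140 = $56.00
Next 300 kWh × $0.202 = $60.60
Remaining 354 kWh × $0.347 = $122.84
Energy charge = $239.44; + service $9.25 = $248.69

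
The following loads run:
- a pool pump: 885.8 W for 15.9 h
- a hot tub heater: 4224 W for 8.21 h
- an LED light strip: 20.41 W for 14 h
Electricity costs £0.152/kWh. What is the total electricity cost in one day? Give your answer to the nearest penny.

pool pump: 885.8 W × 15.9 h = 14,084 Wh = 14.08 kWh
hot tub heater: 4224 W × 8.21 h = 34,679 Wh = 34.68 kWh
LED light strip: 20.41 W × 14 h = 286 Wh = 0.2857 kWh
Total energy = 14.08 + 34.68 + 0.2857 = 49.05 kWh
Cost = 49.05 kWh × £0.152 = £7.46

£7.46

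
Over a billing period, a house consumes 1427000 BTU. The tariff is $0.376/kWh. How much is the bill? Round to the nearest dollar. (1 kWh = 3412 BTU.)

$157

1427000 BTU × (0.00029308 kWh/BTU) = 418.2 kWh
Cost = 418.2 kWh × $0.376/kWh = $157.25 ≈ $157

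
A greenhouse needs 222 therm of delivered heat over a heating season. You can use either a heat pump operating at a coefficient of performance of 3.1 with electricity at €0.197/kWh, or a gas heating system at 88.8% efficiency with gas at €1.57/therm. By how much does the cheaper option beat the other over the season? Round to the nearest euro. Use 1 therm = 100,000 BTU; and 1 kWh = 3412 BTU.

Heat load = 222 therm × 100,000 = 22,200,000 BTU
Gas: input = 22,200,000 / 0.888 = 25,000,000 BTU = 250 therm → 250 × €1.57 = €392.50
Heat pump: 22,200,000 BTU / 3412 = 6,506 kWh heat; / 3.1 = 2,099 kWh in → × €0.197 = €413.47
Difference = |€392.50 − €413.47| = €20.97 ≈ €21

€21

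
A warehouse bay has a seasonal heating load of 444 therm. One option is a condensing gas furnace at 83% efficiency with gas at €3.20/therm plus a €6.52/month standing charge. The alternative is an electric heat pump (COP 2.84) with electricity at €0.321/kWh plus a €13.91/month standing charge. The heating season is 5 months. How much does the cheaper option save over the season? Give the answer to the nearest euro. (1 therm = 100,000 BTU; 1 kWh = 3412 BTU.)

€204

Heat load = 444 therm × 100,000 = 44,400,000 BTU
Gas: input = 44,400,000 / 0.83 = 53,493,976 BTU = 534.9 therm → 534.9 × €3.20 = €1,711.81; + 5 × €6.52 standing = €1,744.41
Heat pump: 44,400,000 BTU / 3412 = 13,010 kWh heat; / 2.84 = 4,582 kWh in → × €0.321 = €1,470.82; + 5 × €13.91 standing = €1,540.37
Difference = |€1,744.41 − €1,540.37| = €204.03 ≈ €204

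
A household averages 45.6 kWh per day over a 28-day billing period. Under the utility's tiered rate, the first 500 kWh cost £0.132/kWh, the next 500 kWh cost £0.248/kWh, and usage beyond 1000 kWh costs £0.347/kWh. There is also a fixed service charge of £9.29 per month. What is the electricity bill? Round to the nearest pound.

£295

Usage = 45.6 kWh/day × 28 days = 1276.8 kWh
First 500 kWh × £0.132 = £66.00
Next 500 kWh × £0.248 = £124.00
Remaining 276.8 kWh × £0.347 = £96.05
Energy charge = £286.05; + service £9.29 = £295.34 ≈ £295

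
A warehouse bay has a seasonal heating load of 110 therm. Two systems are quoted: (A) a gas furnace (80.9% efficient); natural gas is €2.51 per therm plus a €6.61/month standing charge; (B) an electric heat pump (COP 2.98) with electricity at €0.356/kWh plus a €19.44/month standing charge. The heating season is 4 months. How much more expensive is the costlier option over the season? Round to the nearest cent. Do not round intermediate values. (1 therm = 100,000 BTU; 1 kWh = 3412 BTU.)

€95.17

Heat load = 110 therm × 100,000 = 11,000,000 BTU
Gas: input = 11,000,000 / 0.809 = 13,597,033 BTU = 136 therm → 136 × €2.51 = €341.29; + 4 × €6.61 standing = €367.73
Heat pump: 11,000,000 BTU / 3412 = 3,224 kWh heat; / 2.98 = 1,082 kWh in → × €0.356 = €385.14; + 4 × €19.44 standing = €462.90
Difference = |€367.73 − €462.90| = €95.17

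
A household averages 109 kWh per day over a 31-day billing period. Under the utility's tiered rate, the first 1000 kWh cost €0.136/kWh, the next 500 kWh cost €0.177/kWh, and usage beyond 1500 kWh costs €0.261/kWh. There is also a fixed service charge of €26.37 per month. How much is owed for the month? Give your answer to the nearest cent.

Usage = 109 kWh/day × 31 days = 3379 kWh
First 1000 kWh × €0.136 = €136.00
Next 500 kWh × €0.177 = €88.50
Remaining 1879 kWh × €0.261 = €490.42
Energy charge = €714.92; + service €26.37 = €741.29

€741.29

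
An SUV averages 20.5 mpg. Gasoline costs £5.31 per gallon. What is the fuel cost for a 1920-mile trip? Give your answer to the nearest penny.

Fuel = 1920 mi / 20.5 mpg = 93.66 gal
Cost = 93.66 gal × £5.31/gal = £497.33

£497.33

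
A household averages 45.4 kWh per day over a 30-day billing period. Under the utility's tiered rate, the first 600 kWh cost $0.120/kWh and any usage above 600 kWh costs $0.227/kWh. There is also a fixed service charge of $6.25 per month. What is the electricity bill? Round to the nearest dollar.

$251

Usage = 45.4 kWh/day × 30 days = 1362 kWh
First 600 kWh × $0.120 = $72.00
Remaining 762 kWh × $0.227 = $172.97
Energy charge = $244.97; + service $6.25 = $251.22 ≈ $251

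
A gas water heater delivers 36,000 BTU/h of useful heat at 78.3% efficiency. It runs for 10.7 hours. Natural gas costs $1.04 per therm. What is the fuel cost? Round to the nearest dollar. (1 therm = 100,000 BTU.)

$5

Heat delivered = 36,000 BTU/h × 10.7 h = 385,200 BTU
Gas input = 385,200 / 0.783 = 491,954 BTU
= 491,954 / 100,000 = 4.92 therm
Cost = 4.92 × $1.04/therm = $5.12 ≈ $5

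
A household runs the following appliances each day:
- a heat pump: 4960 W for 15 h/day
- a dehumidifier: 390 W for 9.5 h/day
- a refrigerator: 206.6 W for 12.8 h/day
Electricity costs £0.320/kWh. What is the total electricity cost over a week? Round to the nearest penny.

heat pump: 4960 W × 15 h × 7 d = 520,800 Wh = 520.8 kWh
dehumidifier: 390 W × 9.5 h × 7 d = 25,935 Wh = 25.93 kWh
refrigerator: 206.6 W × 12.8 h × 7 d = 18,511 Wh = 18.51 kWh
Total energy = 520.8 + 25.93 + 18.51 = 565.2 kWh
Cost = 565.2 kWh × £0.320 = £180.88

£180.88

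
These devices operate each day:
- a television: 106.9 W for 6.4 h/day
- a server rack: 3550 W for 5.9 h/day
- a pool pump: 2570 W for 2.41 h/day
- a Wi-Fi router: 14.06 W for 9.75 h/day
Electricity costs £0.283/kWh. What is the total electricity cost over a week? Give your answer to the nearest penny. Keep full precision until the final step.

£55.39

television: 106.9 W × 6.4 h × 7 d = 4,789 Wh = 4.789 kWh
server rack: 3550 W × 5.9 h × 7 d = 146,615 Wh = 146.6 kWh
pool pump: 2570 W × 2.41 h × 7 d = 43,356 Wh = 43.36 kWh
Wi-Fi router: 14.06 W × 9.75 h × 7 d = 960 Wh = 0.9596 kWh
Total energy = 4.789 + 146.6 + 43.36 + 0.9596 = 195.7 kWh
Cost = 195.7 kWh × £0.283 = £55.39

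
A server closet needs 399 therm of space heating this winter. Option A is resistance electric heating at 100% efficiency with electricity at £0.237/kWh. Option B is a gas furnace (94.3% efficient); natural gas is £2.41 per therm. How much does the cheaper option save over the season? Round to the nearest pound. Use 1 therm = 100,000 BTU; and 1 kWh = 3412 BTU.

£1752

Heat load = 399 therm × 100,000 = 39,900,000 BTU
Gas: input = 39,900,000 / 0.943 = 42,311,771 BTU = 423.1 therm → 423.1 × £2.41 = £1,019.71
Electric: 39,900,000 BTU / 3412 = 11,690 kWh → × £0.237 = £2,771.48
Difference = |£1,019.71 − £2,771.48| = £1,751.77 ≈ £1752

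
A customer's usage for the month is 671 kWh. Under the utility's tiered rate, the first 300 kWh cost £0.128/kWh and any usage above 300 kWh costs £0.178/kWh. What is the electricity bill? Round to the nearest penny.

First 300 kWh × £0.128 = £38.40
Remaining 371 kWh × £0.178 = £66.04
Total = £104.44

£104.44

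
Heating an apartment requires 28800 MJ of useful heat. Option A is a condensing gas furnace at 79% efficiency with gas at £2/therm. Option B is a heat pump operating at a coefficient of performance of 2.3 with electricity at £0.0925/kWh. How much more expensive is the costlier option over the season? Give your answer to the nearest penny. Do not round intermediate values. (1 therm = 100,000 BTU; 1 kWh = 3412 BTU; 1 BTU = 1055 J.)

Heat load = 28800 MJ = 28,800,000,000 J / 1055 = 27,298,578 BTU
Gas: input = 27,298,578 / 0.79 = 34,555,162 BTU = 345.6 therm → 345.6 × £2 = £691.10
Heat pump: 27,298,578 BTU / 3412 = 8,001 kWh heat; / 2.3 = 3,479 kWh in → × £0.0925 = £321.77
Difference = |£691.10 − £321.77| = £369.33

£369.33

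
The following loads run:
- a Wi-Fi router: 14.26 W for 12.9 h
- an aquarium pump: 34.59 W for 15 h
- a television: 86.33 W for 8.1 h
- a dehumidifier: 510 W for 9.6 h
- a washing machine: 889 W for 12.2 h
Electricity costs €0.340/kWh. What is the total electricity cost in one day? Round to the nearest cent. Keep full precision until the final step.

€5.83

Wi-Fi router: 14.26 W × 12.9 h = 184 Wh = 0.184 kWh
aquarium pump: 34.59 W × 15 h = 519 Wh = 0.5189 kWh
television: 86.33 W × 8.1 h = 699 Wh = 0.6993 kWh
dehumidifier: 510 W × 9.6 h = 4,896 Wh = 4.896 kWh
washing machine: 889 W × 12.2 h = 10,846 Wh = 10.85 kWh
Total energy = 0.184 + 0.5189 + 0.6993 + 4.896 + 10.85 = 17.14 kWh
Cost = 17.14 kWh × €0.340 = €5.83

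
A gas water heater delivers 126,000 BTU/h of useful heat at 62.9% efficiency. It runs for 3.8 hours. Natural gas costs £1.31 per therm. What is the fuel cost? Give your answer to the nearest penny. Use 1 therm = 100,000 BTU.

£9.97

Heat delivered = 126,000 BTU/h × 3.8 h = 478,800 BTU
Gas input = 478,800 / 0.629 = 761,208 BTU
= 761,208 / 100,000 = 7.612 therm
Cost = 7.612 × £1.31/therm = £9.97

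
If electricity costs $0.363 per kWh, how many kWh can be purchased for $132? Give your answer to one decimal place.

$132 / $0.363 per kWh = 363.6 kWh

363.6 kWh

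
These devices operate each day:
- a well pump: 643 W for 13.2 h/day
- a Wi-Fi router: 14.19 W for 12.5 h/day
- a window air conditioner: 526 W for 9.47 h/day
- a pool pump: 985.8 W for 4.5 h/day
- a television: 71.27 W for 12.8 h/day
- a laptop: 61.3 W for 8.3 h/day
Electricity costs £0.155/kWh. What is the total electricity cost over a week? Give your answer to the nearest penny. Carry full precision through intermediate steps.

well pump: 643 W × 13.2 h × 7 d = 59,413 Wh = 59.41 kWh
Wi-Fi router: 14.19 W × 12.5 h × 7 d = 1,242 Wh = 1.242 kWh
window air conditioner: 526 W × 9.47 h × 7 d = 34,869 Wh = 34.87 kWh
pool pump: 985.8 W × 4.5 h × 7 d = 31,053 Wh = 31.05 kWh
television: 71.27 W × 12.8 h × 7 d = 6,386 Wh = 6.386 kWh
laptop: 61.3 W × 8.3 h × 7 d = 3,562 Wh = 3.562 kWh
Total energy = 59.41 + 1.242 + 34.87 + 31.05 + 6.386 + 3.562 = 136.5 kWh
Cost = 136.5 kWh × £0.155 = £21.16

£21.16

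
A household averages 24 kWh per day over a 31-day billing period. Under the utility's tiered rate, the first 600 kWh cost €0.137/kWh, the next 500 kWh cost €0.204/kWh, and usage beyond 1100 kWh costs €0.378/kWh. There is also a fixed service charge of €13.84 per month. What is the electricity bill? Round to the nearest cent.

Usage = 24 kWh/day × 31 days = 744 kWh
First 600 kWh × €0.137 = €82.20
Next 144 kWh × €0.204 = €29.38
Remaining tier: 0 kWh (not reached)
Energy charge = €111.58; + service €13.84 = €125.42

€125.42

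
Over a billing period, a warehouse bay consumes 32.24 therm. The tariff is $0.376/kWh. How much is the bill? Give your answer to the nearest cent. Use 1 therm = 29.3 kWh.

$355.18

32.24 therm × (29.3 kWh/therm) = 944.6 kWh
Cost = 944.6 kWh × $0.376/kWh = $355.18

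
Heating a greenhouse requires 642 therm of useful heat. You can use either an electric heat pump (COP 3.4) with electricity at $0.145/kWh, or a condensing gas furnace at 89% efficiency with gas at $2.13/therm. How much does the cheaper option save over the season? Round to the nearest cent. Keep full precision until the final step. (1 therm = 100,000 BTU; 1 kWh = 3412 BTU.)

Heat load = 642 therm × 100,000 = 64,200,000 BTU
Gas: input = 64,200,000 / 0.89 = 72,134,831 BTU = 721.3 therm → 721.3 × $2.13 = $1,536.47
Heat pump: 64,200,000 BTU / 3412 = 18,820 kWh heat; / 3.4 = 5,534 kWh in → × $0.145 = $802.44
Difference = |$1,536.47 − $802.44| = $734.03

$734.03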